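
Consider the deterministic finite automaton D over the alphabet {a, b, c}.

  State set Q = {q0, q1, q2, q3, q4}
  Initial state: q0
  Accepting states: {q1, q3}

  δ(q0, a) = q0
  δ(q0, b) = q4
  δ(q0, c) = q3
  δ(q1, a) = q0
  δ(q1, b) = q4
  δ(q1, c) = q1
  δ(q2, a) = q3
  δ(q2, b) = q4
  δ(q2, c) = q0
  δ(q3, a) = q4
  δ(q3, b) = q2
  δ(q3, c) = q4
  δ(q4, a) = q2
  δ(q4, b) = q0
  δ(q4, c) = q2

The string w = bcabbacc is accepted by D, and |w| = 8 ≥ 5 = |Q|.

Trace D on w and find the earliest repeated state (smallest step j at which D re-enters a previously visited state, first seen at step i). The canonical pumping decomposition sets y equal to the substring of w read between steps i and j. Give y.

ab

State sequence: q0 -b-> q4 -c-> q2 -a-> q3 -b-> q2 -b-> q4 -a-> q2 -c-> q0 -c-> q3
First repeat at step 4: q2 was already visited.

So i = 2, j = 4, giving x = w[0:2] = bc, y = w[2:4] = ab, z = w[4:8] = bacc.
Check: |xy| = 4 ≤ 5 and |y| = 2 ≥ 1. Reading y takes D from q2 back to q2, so every xyⁱz is accepted.
The DFA has 5 states, so the proof of the pumping lemma guarantees a repeated state among the first 5+1 visited; the segment between the two visits is the pumpable y.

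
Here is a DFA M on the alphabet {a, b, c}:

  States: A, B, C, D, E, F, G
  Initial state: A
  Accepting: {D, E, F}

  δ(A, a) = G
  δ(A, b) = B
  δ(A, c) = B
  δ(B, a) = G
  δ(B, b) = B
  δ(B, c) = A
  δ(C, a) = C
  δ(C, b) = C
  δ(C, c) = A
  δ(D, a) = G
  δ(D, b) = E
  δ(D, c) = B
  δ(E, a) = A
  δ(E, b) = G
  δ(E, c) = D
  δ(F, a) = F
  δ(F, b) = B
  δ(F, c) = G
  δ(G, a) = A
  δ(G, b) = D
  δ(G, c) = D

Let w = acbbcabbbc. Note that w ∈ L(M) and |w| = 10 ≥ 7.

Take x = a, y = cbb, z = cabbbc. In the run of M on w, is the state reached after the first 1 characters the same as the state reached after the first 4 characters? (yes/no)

yes

State sequence: A -a-> G -c-> D -b-> E -b-> G

After x (step 1): G. After xy (step 4): G.
They match, so y = cbb drives M around a cycle from G back to itself; pumping y any number of times keeps M in G before reading z, and xyⁱz ∈ L(M) for every i ≥ 0.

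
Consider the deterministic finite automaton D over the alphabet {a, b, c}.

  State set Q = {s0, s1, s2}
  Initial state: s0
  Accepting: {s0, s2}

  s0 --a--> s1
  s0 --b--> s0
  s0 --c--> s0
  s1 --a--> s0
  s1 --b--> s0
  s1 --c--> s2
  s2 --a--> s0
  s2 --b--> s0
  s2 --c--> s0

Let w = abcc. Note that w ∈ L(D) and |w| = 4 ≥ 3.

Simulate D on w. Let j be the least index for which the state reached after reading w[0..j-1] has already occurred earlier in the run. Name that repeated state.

State sequence: s0 -a-> s1 -b-> s0 -c-> s0 -c-> s0
First repeat at step 2: s0 was already visited.

The earliest repeat is at step j = 2: D is in s0, which it already visited at step i = 0.

s0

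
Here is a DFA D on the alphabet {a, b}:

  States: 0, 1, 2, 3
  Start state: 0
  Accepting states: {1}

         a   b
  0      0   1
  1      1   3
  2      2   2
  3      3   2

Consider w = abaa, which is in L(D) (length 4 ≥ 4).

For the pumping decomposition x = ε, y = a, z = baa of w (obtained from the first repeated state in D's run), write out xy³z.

xy^3z = ε·a·a·a·baa = aaabaa.
Reading y = a takes D from 0 back to 0, so after x·y·y·y the machine is still in 0, and z then leads to the accepting state 1. Hence aaabaa ∈ L(D).

aaabaa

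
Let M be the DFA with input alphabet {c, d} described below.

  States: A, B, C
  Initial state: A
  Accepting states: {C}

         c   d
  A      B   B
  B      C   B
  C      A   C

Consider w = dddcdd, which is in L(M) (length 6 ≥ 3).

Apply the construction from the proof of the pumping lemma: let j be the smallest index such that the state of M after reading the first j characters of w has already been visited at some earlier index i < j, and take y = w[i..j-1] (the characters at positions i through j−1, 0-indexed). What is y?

State sequence: A -d-> B -d-> B -d-> B -c-> C -d-> C -d-> C
First repeat at step 2: B was already visited.

So i = 1, j = 2, giving x = w[0:1] = d, y = w[1:2] = d, z = w[2:6] = dcdd.
Check: |xy| = 2 ≤ 3 and |y| = 1 ≥ 1. Reading y takes M from B back to B, so every xyⁱz is accepted.
With |Q| = 3, pigeonhole forces a state repeat no later than step 3; the substring read between the first and second visits to that state can be pumped.

d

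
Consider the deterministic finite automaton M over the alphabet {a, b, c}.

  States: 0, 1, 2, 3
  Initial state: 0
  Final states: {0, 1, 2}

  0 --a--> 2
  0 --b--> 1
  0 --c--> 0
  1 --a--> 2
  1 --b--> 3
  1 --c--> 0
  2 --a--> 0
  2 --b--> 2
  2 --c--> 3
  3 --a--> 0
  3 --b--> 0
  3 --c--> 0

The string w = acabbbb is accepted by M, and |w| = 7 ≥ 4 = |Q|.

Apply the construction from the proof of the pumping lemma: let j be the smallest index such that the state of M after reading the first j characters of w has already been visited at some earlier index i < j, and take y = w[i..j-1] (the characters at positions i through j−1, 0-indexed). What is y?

aca

Run of M on w = a c a b b b b:
  step 0: 0  (start)
  step 1: 2  (read a: 0→2)
  step 2: 3  (read c: 2→3)
  step 3: 0  (read a: 3→0)   ← first repeat (0 seen earlier)
  step 4: 1  (read b: 0→1)
  step 5: 3  (read b: 1→3)
  step 6: 0  (read b: 3→0)
  step 7: 1  (read b: 0→1)

So i = 0, j = 3, giving x = w[0:0] = ε, y = w[0:3] = aca, z = w[3:7] = bbbb.
Check: |xy| = 3 ≤ 4 and |y| = 3 ≥ 1. Reading y takes M from 0 back to 0, so every xyⁱz is accepted.
With |Q| = 4, pigeonhole forces a state repeat no later than step 4; the substring read between the first and second visits to that state can be pumped.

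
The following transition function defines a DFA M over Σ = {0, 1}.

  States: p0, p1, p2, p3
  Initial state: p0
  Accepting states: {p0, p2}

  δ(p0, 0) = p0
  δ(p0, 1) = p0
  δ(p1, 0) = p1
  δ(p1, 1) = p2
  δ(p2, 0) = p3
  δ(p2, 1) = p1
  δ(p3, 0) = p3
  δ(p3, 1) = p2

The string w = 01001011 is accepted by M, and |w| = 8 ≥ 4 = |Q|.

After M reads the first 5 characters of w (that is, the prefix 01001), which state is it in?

p0

State sequence: p0 -0-> p0 -1-> p0 -0-> p0 -0-> p0 -1-> p0

After reading 5 characters, M is in state p0.
(This kind of state-tracing is the core of the pumping-lemma construction: with 4 states, pigeonhole forces a repeat within the first 4 steps.)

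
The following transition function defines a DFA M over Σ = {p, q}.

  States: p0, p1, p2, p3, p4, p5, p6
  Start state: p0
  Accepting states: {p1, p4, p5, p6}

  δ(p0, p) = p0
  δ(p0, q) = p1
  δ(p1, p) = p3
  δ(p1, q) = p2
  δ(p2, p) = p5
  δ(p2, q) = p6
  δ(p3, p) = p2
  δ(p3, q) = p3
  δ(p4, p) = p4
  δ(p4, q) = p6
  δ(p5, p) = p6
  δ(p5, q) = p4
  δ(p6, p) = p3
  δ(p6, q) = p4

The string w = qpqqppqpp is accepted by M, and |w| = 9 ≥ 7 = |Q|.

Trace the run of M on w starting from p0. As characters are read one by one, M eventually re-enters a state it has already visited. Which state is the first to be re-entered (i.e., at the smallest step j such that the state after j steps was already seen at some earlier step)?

Run of M on w = q p q q p p q p p:
  step 0: p0  (start)
  step 1: p1  (read q: p0→p1)
  step 2: p3  (read p: p1→p3)
  step 3: p3  (read q: p3→p3)   ← first repeat (p3 seen earlier)
  step 4: p3  (read q: p3→p3)
  step 5: p2  (read p: p3→p2)
  step 6: p5  (read p: p2→p5)
  step 7: p4  (read q: p5→p4)
  step 8: p4  (read p: p4→p4)
  step 9: p4  (read p: p4→p4)

The earliest repeat is at step j = 3: M is in p3, which it already visited at step i = 2.
Since M has 7 states, any run of length ≥ 7 visits 7+1 states, so by pigeonhole some state repeats within the first 7 steps — that repeat gives the pumpable loop.

p3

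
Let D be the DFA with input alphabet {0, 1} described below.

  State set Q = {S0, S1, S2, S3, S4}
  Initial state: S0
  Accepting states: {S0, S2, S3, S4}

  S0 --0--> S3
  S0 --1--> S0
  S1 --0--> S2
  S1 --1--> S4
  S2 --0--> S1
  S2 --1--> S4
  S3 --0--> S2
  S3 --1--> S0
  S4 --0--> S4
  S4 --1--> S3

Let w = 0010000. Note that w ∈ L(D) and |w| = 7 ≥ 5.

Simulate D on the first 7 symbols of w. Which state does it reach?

Run of D on the first 7 characters of w = 0 0 1 0 0 0 0:
  step 0: S0  (start)
  step 1: S3  (read 0: S0→S3)
  step 2: S2  (read 0: S3→S2)
  step 3: S4  (read 1: S2→S4)
  step 4: S4  (read 0: S4→S4)
  step 5: S4  (read 0: S4→S4)
  step 6: S4  (read 0: S4→S4)
  step 7: S4  (read 0: S4→S4)

After reading 7 characters, D is in state S4.
(This kind of state-tracing is the core of the pumping-lemma construction: with 5 states, pigeonhole forces a repeat within the first 5 steps.)

S4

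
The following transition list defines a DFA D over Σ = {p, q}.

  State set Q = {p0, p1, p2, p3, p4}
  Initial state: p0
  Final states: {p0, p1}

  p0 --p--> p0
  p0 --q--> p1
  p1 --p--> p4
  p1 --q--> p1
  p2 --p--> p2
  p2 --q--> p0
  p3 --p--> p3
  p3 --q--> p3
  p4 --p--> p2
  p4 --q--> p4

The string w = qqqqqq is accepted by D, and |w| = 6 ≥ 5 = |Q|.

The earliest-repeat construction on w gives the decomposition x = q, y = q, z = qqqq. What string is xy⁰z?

qqqqq

xy⁰z = xz = q·qqqq = qqqqq.
Reading y = q takes D from p1 back to p1, so after x the machine is still in p1, and z then leads to the accepting state p1. Hence qqqqq ∈ L(D).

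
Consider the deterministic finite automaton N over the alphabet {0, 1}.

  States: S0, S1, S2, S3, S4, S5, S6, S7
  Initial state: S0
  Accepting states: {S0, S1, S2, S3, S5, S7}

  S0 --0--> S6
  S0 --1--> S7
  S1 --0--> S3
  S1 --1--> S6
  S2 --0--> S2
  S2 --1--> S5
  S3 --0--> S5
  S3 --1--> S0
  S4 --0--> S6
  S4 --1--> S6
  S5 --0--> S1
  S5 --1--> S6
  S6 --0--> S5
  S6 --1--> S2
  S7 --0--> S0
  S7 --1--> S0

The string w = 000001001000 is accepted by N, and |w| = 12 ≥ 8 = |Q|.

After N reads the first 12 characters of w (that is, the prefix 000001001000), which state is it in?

S3

Run of N on the first 12 characters of w = 0 0 0 0 0 1 0 0 1 0 0 0:
  step 0: S0  (start)
  step 1: S6  (read 0: S0→S6)
  step 2: S5  (read 0: S6→S5)
  step 3: S1  (read 0: S5→S1)
  step 4: S3  (read 0: S1→S3)
  step 5: S5  (read 0: S3→S5)
  step 6: S6  (read 1: S5→S6)
  step 7: S5  (read 0: S6→S5)
  step 8: S1  (read 0: S5→S1)
  step 9: S6  (read 1: S1→S6)
  step 10: S5  (read 0: S6→S5)
  step 11: S1  (read 0: S5→S1)
  step 12: S3  (read 0: S1→S3)

After reading 12 characters, N is in state S3.
(This kind of state-tracing is the core of the pumping-lemma construction: with 8 states, pigeonhole forces a repeat within the first 8 steps.)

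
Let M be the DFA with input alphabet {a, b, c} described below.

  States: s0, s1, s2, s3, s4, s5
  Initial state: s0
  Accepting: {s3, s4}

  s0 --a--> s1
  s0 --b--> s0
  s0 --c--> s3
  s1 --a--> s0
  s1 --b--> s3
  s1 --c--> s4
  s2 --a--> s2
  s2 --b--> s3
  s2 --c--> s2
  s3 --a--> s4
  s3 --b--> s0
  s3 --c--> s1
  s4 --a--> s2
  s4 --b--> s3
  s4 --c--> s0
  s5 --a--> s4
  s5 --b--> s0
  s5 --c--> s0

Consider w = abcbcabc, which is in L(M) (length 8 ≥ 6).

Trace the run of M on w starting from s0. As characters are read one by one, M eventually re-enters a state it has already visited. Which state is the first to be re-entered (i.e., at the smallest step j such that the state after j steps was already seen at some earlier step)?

State sequence: s0 -a-> s1 -b-> s3 -c-> s1 -b-> s3 -c-> s1 -a-> s0 -b-> s0 -c-> s3
First repeat at step 3: s1 was already visited.

The earliest repeat is at step j = 3: M is in s1, which it already visited at step i = 1.
Since M has 6 states, any run of length ≥ 6 visits 6+1 states, so by pigeonhole some state repeats within the first 6 steps — that repeat gives the pumpable loop.

s1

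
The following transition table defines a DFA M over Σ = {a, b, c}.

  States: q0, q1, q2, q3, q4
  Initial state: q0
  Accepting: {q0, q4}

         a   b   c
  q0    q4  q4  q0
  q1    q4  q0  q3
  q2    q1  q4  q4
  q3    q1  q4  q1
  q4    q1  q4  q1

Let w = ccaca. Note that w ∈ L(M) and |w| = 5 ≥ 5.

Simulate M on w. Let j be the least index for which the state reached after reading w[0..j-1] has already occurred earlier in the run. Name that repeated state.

q0

Run of M on w = c c a c a:
  step 0: q0  (start)
  step 1: q0  (read c: q0→q0)   ← first repeat (q0 seen earlier)
  step 2: q0  (read c: q0→q0)
  step 3: q4  (read a: q0→q4)
  step 4: q1  (read c: q4→q1)
  step 5: q4  (read a: q1→q4)

The earliest repeat is at step j = 1: M is in q0, which it already visited at step i = 0.
Since M has 5 states, any run of length ≥ 5 visits 5+1 states, so by pigeonhole some state repeats within the first 5 steps — that repeat gives the pumpable loop.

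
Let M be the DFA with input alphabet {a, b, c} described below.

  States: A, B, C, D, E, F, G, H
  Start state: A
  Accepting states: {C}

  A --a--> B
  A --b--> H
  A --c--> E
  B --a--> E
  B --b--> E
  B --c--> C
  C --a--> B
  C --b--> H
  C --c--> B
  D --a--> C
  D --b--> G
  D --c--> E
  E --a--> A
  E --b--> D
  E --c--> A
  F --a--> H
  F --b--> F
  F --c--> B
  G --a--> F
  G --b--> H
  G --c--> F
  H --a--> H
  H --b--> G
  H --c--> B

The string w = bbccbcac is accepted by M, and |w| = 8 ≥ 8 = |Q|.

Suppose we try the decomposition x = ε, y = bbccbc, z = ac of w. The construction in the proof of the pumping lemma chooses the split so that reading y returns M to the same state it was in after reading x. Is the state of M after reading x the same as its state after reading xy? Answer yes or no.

yes

Run of M on the first 6 characters of w = b b c c b c:
  step 0: A  (start)
  step 1: H  (read b: A→H)
  step 2: G  (read b: H→G)
  step 3: F  (read c: G→F)
  step 4: B  (read c: F→B)
  step 5: E  (read b: B→E)
  step 6: A  (read c: E→A)

After x (step 0): A. After xy (step 6): A.
They match, so y = bbccbc drives M around a cycle from A back to itself; pumping y any number of times keeps M in A before reading z, and xyⁱz ∈ L(M) for every i ≥ 0.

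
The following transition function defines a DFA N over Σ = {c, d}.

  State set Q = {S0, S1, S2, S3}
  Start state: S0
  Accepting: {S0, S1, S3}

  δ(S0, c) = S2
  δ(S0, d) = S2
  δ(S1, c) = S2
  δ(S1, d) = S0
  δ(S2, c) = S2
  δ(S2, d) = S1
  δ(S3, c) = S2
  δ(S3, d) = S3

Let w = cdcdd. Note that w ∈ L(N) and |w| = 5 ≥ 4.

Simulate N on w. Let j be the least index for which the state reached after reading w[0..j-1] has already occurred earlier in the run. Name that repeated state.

State sequence: S0 -c-> S2 -d-> S1 -c-> S2 -d-> S1 -d-> S0
First repeat at step 3: S2 was already visited.

The earliest repeat is at step j = 3: N is in S2, which it already visited at step i = 1.
Since N has 4 states, any run of length ≥ 4 visits 4+1 states, so by pigeonhole some state repeats within the first 4 steps — that repeat gives the pumpable loop.

S2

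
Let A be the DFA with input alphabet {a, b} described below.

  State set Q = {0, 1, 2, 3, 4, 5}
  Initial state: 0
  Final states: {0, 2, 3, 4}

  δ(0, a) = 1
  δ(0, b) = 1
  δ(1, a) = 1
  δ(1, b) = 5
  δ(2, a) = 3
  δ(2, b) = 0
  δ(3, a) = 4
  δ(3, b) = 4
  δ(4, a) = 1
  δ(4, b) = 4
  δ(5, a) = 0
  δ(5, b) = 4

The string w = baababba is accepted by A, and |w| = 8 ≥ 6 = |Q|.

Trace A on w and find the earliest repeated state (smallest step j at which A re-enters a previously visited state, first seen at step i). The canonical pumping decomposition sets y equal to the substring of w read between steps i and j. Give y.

State sequence: 0 -b-> 1 -a-> 1 -a-> 1 -b-> 5 -a-> 0 -b-> 1 -b-> 5 -a-> 0
First repeat at step 2: 1 was already visited.

So i = 1, j = 2, giving x = w[0:1] = b, y = w[1:2] = a, z = w[2:8] = ababba.
Check: |xy| = 2 ≤ 6 and |y| = 1 ≥ 1. Reading y takes A from 1 back to 1, so every xyⁱz is accepted.

a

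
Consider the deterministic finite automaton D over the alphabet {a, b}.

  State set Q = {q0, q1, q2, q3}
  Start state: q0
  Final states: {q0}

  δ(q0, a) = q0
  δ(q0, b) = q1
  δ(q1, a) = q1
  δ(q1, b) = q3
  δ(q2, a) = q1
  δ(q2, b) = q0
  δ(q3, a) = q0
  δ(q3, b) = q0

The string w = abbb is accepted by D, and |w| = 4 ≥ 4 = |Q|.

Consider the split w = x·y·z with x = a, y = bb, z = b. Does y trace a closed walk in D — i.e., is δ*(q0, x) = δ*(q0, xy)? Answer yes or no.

Run of D on the first 3 characters of w = a b b:
  step 0: q0  (start)
  step 1: q0  (read a: q0→q0)
  step 2: q1  (read b: q0→q1)
  step 3: q3  (read b: q1→q3)

After x (step 1): q0. After xy (step 3): q3.
They differ (q0 ≠ q3), so y is not a cycle from the state after x; this split is not the one the pumping-lemma construction produces, and pumping y need not keep the string in L(D).

no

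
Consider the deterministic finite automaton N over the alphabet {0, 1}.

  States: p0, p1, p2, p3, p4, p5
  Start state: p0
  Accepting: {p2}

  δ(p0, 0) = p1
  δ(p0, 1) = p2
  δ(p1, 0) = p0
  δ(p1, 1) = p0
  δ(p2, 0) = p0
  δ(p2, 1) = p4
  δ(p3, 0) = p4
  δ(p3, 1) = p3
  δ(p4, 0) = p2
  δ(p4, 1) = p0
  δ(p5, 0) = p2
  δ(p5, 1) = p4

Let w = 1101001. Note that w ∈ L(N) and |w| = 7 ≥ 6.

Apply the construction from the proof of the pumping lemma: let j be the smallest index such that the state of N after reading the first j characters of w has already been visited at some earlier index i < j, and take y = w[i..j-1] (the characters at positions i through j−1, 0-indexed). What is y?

Run of N on w = 1 1 0 1 0 0 1:
  step 0: p0  (start)
  step 1: p2  (read 1: p0→p2)
  step 2: p4  (read 1: p2→p4)
  step 3: p2  (read 0: p4→p2)   ← first repeat (p2 seen earlier)
  step 4: p4  (read 1: p2→p4)
  step 5: p2  (read 0: p4→p2)
  step 6: p0  (read 0: p2→p0)
  step 7: p2  (read 1: p0→p2)

So i = 1, j = 3, giving x = w[0:1] = 1, y = w[1:3] = 10, z = w[3:7] = 1001.
Check: |xy| = 3 ≤ 6 and |y| = 2 ≥ 1. Reading y takes N from p2 back to p2, so every xyⁱz is accepted.

10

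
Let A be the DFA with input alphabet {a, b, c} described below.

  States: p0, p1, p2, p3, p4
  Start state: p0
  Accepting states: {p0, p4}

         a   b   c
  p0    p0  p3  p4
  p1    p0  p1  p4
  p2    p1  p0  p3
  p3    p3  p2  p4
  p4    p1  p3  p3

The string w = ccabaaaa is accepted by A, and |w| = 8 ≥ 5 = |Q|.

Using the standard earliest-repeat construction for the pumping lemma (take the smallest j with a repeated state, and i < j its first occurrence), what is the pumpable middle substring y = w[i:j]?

State sequence: p0 -c-> p4 -c-> p3 -a-> p3 -b-> p2 -a-> p1 -a-> p0 -a-> p0 -a-> p0
First repeat at step 3: p3 was already visited.

So i = 2, j = 3, giving x = w[0:2] = cc, y = w[2:3] = a, z = w[3:8] = baaaa.
Check: |xy| = 3 ≤ 5 and |y| = 1 ≥ 1. Reading y takes A from p3 back to p3, so every xyⁱz is accepted.

a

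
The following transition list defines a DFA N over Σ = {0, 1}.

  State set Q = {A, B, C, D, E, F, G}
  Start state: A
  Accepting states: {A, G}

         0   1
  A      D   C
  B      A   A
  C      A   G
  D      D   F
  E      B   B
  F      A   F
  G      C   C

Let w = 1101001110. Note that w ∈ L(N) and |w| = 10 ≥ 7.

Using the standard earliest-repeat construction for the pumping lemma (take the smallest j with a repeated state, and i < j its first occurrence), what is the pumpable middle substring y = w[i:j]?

10

State sequence: A -1-> C -1-> G -0-> C -1-> G -0-> C -0-> A -1-> C -1-> G -1-> C -0-> A
First repeat at step 3: C was already visited.

So i = 1, j = 3, giving x = w[0:1] = 1, y = w[1:3] = 10, z = w[3:10] = 1001110.
Check: |xy| = 3 ≤ 7 and |y| = 2 ≥ 1. Reading y takes N from C back to C, so every xyⁱz is accepted.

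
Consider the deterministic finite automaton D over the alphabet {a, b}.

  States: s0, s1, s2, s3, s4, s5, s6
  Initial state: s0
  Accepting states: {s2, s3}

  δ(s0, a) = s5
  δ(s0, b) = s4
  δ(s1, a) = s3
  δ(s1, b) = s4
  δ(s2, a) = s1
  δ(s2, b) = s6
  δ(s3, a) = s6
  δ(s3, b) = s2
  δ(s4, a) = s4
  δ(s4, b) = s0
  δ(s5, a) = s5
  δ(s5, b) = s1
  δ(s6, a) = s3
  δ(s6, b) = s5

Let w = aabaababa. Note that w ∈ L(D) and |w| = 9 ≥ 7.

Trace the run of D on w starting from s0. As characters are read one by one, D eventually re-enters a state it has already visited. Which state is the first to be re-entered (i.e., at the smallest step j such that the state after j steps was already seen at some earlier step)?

State sequence: s0 -a-> s5 -a-> s5 -b-> s1 -a-> s3 -a-> s6 -b-> s5 -a-> s5 -b-> s1 -a-> s3
First repeat at step 2: s5 was already visited.

The earliest repeat is at step j = 2: D is in s5, which it already visited at step i = 1.
With |Q| = 7, pigeonhole forces a state repeat no later than step 7; the substring read between the first and second visits to that state can be pumped.

s5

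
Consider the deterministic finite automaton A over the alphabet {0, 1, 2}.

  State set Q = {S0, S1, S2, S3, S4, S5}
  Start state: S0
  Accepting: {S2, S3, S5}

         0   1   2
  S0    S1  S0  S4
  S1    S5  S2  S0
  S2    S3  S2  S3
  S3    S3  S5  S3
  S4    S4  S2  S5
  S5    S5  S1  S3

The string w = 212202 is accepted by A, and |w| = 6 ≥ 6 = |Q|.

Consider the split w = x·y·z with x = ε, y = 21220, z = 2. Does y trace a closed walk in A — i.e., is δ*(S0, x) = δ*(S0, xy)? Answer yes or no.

State sequence: S0 -2-> S4 -1-> S2 -2-> S3 -2-> S3 -0-> S3

After x (step 0): S0. After xy (step 5): S3.
They differ (S0 ≠ S3), so y is not a cycle from the state after x; this split is not the one the pumping-lemma construction produces, and pumping y need not keep the string in L(A).

no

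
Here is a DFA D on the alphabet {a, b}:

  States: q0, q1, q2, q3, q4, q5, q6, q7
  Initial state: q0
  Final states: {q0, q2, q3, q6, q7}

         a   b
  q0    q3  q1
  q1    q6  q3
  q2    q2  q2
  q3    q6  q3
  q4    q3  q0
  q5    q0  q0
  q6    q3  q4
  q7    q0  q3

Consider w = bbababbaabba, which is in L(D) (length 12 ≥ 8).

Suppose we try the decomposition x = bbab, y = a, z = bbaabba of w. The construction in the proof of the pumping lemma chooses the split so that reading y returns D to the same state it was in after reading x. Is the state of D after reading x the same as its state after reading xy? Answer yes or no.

no

State sequence: q0 -b-> q1 -b-> q3 -a-> q6 -b-> q4 -a-> q3

After x (step 4): q4. After xy (step 5): q3.
They differ (q4 ≠ q3), so y is not a cycle from the state after x; this split is not the one the pumping-lemma construction produces, and pumping y need not keep the string in L(D).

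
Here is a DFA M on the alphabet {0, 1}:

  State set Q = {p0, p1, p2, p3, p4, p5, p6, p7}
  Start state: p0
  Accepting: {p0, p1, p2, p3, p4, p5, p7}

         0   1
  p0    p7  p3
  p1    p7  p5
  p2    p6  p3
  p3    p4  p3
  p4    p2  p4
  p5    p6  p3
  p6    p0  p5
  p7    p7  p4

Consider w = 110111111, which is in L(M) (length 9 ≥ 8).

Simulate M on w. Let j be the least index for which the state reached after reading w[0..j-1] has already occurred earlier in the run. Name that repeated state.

p3

State sequence: p0 -1-> p3 -1-> p3 -0-> p4 -1-> p4 -1-> p4 -1-> p4 -1-> p4 -1-> p4 -1-> p4
First repeat at step 2: p3 was already visited.

The earliest repeat is at step j = 2: M is in p3, which it already visited at step i = 1.
The DFA has 8 states, so the proof of the pumping lemma guarantees a repeated state among the first 8+1 visited; the segment between the two visits is the pumpable y.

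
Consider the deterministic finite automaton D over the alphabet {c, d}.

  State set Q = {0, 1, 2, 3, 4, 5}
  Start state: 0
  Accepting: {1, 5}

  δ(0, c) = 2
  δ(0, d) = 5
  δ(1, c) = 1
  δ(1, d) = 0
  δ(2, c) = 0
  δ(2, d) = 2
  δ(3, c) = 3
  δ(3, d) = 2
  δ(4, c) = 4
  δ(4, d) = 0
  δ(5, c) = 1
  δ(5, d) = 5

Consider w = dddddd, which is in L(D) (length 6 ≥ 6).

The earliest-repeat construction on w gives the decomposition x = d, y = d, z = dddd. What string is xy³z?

dddddddd

xy^3z = d·d·d·d·dddd = dddddddd.
Reading y = d takes D from 5 back to 5, so after x·y·y·y the machine is still in 5, and z then leads to the accepting state 5. Hence dddddddd ∈ L(D).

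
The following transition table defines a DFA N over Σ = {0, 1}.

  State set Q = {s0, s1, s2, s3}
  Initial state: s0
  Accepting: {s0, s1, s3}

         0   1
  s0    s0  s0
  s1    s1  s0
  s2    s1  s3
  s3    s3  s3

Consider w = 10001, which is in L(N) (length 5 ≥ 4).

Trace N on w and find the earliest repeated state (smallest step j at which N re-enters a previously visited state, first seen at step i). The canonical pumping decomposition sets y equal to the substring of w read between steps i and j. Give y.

1

Run of N on w = 1 0 0 0 1:
  step 0: s0  (start)
  step 1: s0  (read 1: s0→s0)   ← first repeat (s0 seen earlier)
  step 2: s0  (read 0: s0→s0)
  step 3: s0  (read 0: s0→s0)
  step 4: s0  (read 0: s0→s0)
  step 5: s0  (read 1: s0→s0)

So i = 0, j = 1, giving x = w[0:0] = ε, y = w[0:1] = 1, z = w[1:5] = 0001.
Check: |xy| = 1 ≤ 4 and |y| = 1 ≥ 1. Reading y takes N from s0 back to s0, so every xyⁱz is accepted.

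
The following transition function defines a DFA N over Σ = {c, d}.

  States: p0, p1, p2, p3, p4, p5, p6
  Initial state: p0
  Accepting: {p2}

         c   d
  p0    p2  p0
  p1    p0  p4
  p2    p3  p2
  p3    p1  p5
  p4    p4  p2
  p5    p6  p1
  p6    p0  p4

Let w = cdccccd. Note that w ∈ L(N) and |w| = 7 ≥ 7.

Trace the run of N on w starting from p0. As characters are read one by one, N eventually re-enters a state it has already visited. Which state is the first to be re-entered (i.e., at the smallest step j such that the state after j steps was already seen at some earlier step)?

p2

Run of N on w = c d c c c c d:
  step 0: p0  (start)
  step 1: p2  (read c: p0→p2)
  step 2: p2  (read d: p2→p2)   ← first repeat (p2 seen earlier)
  step 3: p3  (read c: p2→p3)
  step 4: p1  (read c: p3→p1)
  step 5: p0  (read c: p1→p0)
  step 6: p2  (read c: p0→p2)
  step 7: p2  (read d: p2→p2)

The earliest repeat is at step j = 2: N is in p2, which it already visited at step i = 1.
Since N has 7 states, any run of length ≥ 7 visits 7+1 states, so by pigeonhole some state repeats within the first 7 steps — that repeat gives the pumpable loop.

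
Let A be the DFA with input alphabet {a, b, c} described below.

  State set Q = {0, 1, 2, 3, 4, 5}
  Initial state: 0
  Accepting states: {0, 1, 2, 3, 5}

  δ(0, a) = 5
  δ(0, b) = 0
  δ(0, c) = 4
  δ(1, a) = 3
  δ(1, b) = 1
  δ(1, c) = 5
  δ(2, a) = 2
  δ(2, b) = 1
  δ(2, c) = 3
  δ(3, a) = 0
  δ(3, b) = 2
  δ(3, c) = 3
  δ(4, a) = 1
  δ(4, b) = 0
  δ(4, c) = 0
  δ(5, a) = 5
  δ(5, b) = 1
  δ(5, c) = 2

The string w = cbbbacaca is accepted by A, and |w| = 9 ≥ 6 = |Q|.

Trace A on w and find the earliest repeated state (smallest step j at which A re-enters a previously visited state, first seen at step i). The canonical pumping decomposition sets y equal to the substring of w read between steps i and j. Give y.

Run of A on w = c b b b a c a c a:
  step 0: 0  (start)
  step 1: 4  (read c: 0→4)
  step 2: 0  (read b: 4→0)   ← first repeat (0 seen earlier)
  step 3: 0  (read b: 0→0)
  step 4: 0  (read b: 0→0)
  step 5: 5  (read a: 0→5)
  step 6: 2  (read c: 5→2)
  step 7: 2  (read a: 2→2)
  step 8: 3  (read c: 2→3)
  step 9: 0  (read a: 3→0)

So i = 0, j = 2, giving x = w[0:0] = ε, y = w[0:2] = cb, z = w[2:9] = bbacaca.
Check: |xy| = 2 ≤ 6 and |y| = 2 ≥ 1. Reading y takes A from 0 back to 0, so every xyⁱz is accepted.

cb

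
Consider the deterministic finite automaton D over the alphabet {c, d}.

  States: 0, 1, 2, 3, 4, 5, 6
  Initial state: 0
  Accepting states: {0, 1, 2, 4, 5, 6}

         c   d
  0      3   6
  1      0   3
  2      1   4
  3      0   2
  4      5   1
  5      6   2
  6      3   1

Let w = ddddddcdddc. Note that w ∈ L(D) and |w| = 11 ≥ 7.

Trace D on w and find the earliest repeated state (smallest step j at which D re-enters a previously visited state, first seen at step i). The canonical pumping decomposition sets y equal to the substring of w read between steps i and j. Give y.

dddd

State sequence: 0 -d-> 6 -d-> 1 -d-> 3 -d-> 2 -d-> 4 -d-> 1 -c-> 0 -d-> 6 -d-> 1 -d-> 3 -c-> 0
First repeat at step 6: 1 was already visited.

So i = 2, j = 6, giving x = w[0:2] = dd, y = w[2:6] = dddd, z = w[6:11] = cdddc.
Check: |xy| = 6 ≤ 7 and |y| = 4 ≥ 1. Reading y takes D from 1 back to 1, so every xyⁱz is accepted.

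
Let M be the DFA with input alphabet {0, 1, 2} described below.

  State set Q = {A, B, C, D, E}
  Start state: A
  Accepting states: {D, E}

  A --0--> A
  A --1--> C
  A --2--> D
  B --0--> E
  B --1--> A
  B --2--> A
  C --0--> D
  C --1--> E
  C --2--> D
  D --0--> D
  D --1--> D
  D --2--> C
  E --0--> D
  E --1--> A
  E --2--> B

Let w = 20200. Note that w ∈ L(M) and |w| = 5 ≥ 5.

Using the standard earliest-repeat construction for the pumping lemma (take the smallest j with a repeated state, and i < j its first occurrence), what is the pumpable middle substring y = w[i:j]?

State sequence: A -2-> D -0-> D -2-> C -0-> D -0-> D
First repeat at step 2: D was already visited.

So i = 1, j = 2, giving x = w[0:1] = 2, y = w[1:2] = 0, z = w[2:5] = 200.
Check: |xy| = 2 ≤ 5 and |y| = 1 ≥ 1. Reading y takes M from D back to D, so every xyⁱz is accepted.

0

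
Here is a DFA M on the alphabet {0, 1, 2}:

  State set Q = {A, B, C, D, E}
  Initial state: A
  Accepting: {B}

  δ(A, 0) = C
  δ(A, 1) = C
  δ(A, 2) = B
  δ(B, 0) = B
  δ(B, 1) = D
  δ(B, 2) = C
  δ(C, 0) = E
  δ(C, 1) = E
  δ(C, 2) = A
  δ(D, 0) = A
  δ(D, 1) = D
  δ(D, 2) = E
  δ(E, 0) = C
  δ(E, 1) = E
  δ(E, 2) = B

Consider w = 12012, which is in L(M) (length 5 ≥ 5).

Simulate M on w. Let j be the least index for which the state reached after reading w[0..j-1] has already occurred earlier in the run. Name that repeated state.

Run of M on w = 1 2 0 1 2:
  step 0: A  (start)
  step 1: C  (read 1: A→C)
  step 2: A  (read 2: C→A)   ← first repeat (A seen earlier)
  step 3: C  (read 0: A→C)
  step 4: E  (read 1: C→E)
  step 5: B  (read 2: E→B)

The earliest repeat is at step j = 2: M is in A, which it already visited at step i = 0.
Pumping length from the standard proof: p = 5 (the number of states). The repeated state found above gives |xy| = j ≤ 5 and |y| = j − i ≥ 1.

A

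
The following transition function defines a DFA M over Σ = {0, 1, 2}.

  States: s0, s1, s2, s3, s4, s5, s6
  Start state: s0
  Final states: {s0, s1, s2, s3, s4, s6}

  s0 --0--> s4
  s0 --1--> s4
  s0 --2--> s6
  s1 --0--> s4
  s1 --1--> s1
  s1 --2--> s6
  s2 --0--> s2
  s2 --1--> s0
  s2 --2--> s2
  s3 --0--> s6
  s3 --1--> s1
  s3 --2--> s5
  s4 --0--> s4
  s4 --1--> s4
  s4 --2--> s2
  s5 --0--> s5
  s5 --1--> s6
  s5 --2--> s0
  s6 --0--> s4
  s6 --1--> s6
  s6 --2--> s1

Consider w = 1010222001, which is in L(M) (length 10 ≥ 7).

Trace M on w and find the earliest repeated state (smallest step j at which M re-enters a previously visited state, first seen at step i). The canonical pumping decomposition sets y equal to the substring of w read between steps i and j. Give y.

State sequence: s0 -1-> s4 -0-> s4 -1-> s4 -0-> s4 -2-> s2 -2-> s2 -2-> s2 -0-> s2 -0-> s2 -1-> s0
First repeat at step 2: s4 was already visited.

So i = 1, j = 2, giving x = w[0:1] = 1, y = w[1:2] = 0, z = w[2:10] = 10222001.
Check: |xy| = 2 ≤ 7 and |y| = 1 ≥ 1. Reading y takes M from s4 back to s4, so every xyⁱz is accepted.

0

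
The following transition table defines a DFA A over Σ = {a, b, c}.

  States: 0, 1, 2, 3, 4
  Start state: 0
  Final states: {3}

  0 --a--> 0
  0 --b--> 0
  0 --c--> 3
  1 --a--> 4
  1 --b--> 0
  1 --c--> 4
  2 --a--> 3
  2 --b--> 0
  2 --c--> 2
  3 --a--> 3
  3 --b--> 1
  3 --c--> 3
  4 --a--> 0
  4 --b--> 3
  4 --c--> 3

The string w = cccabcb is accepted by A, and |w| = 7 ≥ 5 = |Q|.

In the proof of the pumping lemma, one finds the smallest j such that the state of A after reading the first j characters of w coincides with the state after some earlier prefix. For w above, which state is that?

3

Run of A on w = c c c a b c b:
  step 0: 0  (start)
  step 1: 3  (read c: 0→3)
  step 2: 3  (read c: 3→3)   ← first repeat (3 seen earlier)
  step 3: 3  (read c: 3→3)
  step 4: 3  (read a: 3→3)
  step 5: 1  (read b: 3→1)
  step 6: 4  (read c: 1→4)
  step 7: 3  (read b: 4→3)

The earliest repeat is at step j = 2: A is in 3, which it already visited at step i = 1.
Pumping length from the standard proof: p = 5 (the number of states). The repeated state found above gives |xy| = j ≤ 5 and |y| = j − i ≥ 1.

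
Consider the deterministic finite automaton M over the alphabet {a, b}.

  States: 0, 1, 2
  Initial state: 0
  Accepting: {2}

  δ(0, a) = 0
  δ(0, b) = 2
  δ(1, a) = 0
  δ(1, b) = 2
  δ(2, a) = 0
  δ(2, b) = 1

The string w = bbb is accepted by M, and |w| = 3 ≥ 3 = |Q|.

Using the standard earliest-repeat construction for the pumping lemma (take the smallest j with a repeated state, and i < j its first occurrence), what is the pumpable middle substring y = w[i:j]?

State sequence: 0 -b-> 2 -b-> 1 -b-> 2
First repeat at step 3: 2 was already visited.

So i = 1, j = 3, giving x = w[0:1] = b, y = w[1:3] = bb, z = w[3:3] = ε.
Check: |xy| = 3 ≤ 3 and |y| = 2 ≥ 1. Reading y takes M from 2 back to 2, so every xyⁱz is accepted.
With |Q| = 3, pigeonhole forces a state repeat no later than step 3; the substring read between the first and second visits to that state can be pumped.

bb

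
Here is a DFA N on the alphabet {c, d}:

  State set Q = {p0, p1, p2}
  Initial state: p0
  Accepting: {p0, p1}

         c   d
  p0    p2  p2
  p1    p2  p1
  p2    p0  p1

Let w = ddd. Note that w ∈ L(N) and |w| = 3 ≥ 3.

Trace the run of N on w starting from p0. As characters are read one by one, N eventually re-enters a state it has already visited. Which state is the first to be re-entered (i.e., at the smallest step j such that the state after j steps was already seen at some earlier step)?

Run of N on w = d d d:
  step 0: p0  (start)
  step 1: p2  (read d: p0→p2)
  step 2: p1  (read d: p2→p1)
  step 3: p1  (read d: p1→p1)   ← first repeat (p1 seen earlier)

The earliest repeat is at step j = 3: N is in p1, which it already visited at step i = 2.

p1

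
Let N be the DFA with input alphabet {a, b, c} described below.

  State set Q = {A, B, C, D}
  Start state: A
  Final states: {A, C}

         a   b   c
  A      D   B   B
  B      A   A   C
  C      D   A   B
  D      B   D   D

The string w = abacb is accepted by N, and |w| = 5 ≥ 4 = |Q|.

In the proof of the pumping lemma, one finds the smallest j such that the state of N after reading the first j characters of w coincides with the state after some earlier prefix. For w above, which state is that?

Run of N on w = a b a c b:
  step 0: A  (start)
  step 1: D  (read a: A→D)
  step 2: D  (read b: D→D)   ← first repeat (D seen earlier)
  step 3: B  (read a: D→B)
  step 4: C  (read c: B→C)
  step 5: A  (read b: C→A)

The earliest repeat is at step j = 2: N is in D, which it already visited at step i = 1.
Pumping length from the standard proof: p = 4 (the number of states). The repeated state found above gives |xy| = j ≤ 4 and |y| = j − i ≥ 1.

D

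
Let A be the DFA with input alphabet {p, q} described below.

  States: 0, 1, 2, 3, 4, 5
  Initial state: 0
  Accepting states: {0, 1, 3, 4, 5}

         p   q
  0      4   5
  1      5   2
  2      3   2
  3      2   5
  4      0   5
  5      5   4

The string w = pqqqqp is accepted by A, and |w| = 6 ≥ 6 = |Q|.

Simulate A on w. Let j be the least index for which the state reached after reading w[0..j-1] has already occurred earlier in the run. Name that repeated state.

4

State sequence: 0 -p-> 4 -q-> 5 -q-> 4 -q-> 5 -q-> 4 -p-> 0
First repeat at step 3: 4 was already visited.

The earliest repeat is at step j = 3: A is in 4, which it already visited at step i = 1.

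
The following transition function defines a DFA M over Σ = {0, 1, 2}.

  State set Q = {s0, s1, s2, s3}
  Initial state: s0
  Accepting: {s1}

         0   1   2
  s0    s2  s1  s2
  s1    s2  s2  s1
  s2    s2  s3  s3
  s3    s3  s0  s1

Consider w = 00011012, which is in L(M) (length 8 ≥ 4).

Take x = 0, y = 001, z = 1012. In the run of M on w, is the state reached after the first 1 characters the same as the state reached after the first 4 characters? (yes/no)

State sequence: s0 -0-> s2 -0-> s2 -0-> s2 -1-> s3

After x (step 1): s2. After xy (step 4): s3.
They differ (s2 ≠ s3), so y is not a cycle from the state after x; this split is not the one the pumping-lemma construction produces, and pumping y need not keep the string in L(M).

no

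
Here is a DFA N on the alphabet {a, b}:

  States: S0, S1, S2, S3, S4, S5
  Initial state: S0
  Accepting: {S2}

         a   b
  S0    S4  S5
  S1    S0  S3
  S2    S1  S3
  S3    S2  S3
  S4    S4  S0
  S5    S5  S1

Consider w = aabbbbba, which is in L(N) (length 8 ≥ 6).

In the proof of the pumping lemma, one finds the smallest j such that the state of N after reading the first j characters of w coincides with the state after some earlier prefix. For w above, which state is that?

S4

State sequence: S0 -a-> S4 -a-> S4 -b-> S0 -b-> S5 -b-> S1 -b-> S3 -b-> S3 -a-> S2
First repeat at step 2: S4 was already visited.

The earliest repeat is at step j = 2: N is in S4, which it already visited at step i = 1.
The DFA has 6 states, so the proof of the pumping lemma guarantees a repeated state among the first 6+1 visited; the segment between the two visits is the pumpable y.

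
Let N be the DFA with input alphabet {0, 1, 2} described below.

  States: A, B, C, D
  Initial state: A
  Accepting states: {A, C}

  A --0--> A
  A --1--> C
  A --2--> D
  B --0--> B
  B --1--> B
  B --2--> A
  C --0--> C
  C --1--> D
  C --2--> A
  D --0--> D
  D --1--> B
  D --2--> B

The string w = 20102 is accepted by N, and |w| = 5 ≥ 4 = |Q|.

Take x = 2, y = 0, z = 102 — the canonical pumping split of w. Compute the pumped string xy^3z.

2000102

xy^3z = 2·0·0·0·102 = 2000102.
Reading y = 0 takes N from D back to D, so after x·y·y·y the machine is still in D, and z then leads to the accepting state A. Hence 2000102 ∈ L(N).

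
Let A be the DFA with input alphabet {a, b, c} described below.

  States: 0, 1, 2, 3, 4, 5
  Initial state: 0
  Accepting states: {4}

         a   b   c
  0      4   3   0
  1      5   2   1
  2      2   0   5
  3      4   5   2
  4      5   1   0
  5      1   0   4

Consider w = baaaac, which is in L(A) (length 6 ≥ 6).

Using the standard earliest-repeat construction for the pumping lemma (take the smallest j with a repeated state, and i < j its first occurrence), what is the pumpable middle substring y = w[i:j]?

aa

Run of A on w = b a a a a c:
  step 0: 0  (start)
  step 1: 3  (read b: 0→3)
  step 2: 4  (read a: 3→4)
  step 3: 5  (read a: 4→5)
  step 4: 1  (read a: 5→1)
  step 5: 5  (read a: 1→5)   ← first repeat (5 seen earlier)
  step 6: 4  (read c: 5→4)

So i = 3, j = 5, giving x = w[0:3] = baa, y = w[3:5] = aa, z = w[5:6] = c.
Check: |xy| = 5 ≤ 6 and |y| = 2 ≥ 1. Reading y takes A from 5 back to 5, so every xyⁱz is accepted.
Since A has 6 states, any run of length ≥ 6 visits 6+1 states, so by pigeonhole some state repeats within the first 6 steps — that repeat gives the pumpable loop.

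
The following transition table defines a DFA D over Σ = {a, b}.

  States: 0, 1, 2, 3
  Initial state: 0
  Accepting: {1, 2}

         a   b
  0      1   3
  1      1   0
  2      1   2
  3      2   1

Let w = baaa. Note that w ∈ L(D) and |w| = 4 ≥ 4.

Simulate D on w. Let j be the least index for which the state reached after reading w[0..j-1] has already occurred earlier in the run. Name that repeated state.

1

State sequence: 0 -b-> 3 -a-> 2 -a-> 1 -a-> 1
First repeat at step 4: 1 was already visited.

The earliest repeat is at step j = 4: D is in 1, which it already visited at step i = 3.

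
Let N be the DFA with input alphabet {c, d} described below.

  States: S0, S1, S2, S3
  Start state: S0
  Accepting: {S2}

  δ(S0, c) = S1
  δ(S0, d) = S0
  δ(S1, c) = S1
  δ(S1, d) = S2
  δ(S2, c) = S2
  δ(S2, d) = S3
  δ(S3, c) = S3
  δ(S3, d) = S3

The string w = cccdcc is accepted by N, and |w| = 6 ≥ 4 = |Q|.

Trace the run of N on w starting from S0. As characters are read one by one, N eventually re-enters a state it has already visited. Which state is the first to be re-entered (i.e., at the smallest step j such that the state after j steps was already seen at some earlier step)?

S1

State sequence: S0 -c-> S1 -c-> S1 -c-> S1 -d-> S2 -c-> S2 -c-> S2
First repeat at step 2: S1 was already visited.

The earliest repeat is at step j = 2: N is in S1, which it already visited at step i = 1.
With |Q| = 4, pigeonhole forces a state repeat no later than step 4; the substring read between the first and second visits to that state can be pumped.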